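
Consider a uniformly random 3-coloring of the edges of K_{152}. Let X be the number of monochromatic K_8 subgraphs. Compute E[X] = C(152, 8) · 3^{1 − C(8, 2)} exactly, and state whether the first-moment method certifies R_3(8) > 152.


E[X] = C(152, 8) · 3^{1 − 28} = 5859727868575 · 3^{−27} = 5859727868575/7625597484987.
As a reduced fraction: E[X] = 5859727868575/7625597484987 ≈ 0.76843.
Is E[X] < 1? YES.
Since E[X] < 1, there exists a 3-coloring of K_{152} with no monochromatic K_8; hence R_3(8) > 152.

E[X] = 5859727868575/7625597484987 ≈ 0.76843; E[X] < 1, so R_3(8) > 152.


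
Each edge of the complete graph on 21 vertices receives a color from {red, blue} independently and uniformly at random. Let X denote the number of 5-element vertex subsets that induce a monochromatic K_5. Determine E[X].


Let X = Σ_S X_S over the C(21, 5) = 20349 subsets S of size 5, where X_S = 1 if the K_5 on S is monochromatic.
For a fixed S, the K_5 on S has C(5, 2) = 10 edges. P[all 10 edges red] = (1/2)^10, and likewise for blue, so P[monochromatic] = 2·(1/2)^10 = 2^{1 − 10} = 1/512.
By linearity: E[X] = C(21, 5) · 2^{1 − 10} = 20349 · 1/512 = 20349/512.
Numerically: E[X] ≈ 39.74414.

E[X] = C(21,5)·2^(1−C(5,2)) = 20349/512 ≈ 39.74414.


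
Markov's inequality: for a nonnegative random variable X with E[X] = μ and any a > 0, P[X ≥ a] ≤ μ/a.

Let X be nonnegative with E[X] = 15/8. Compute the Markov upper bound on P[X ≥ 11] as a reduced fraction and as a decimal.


μ = E[X] = 15/8, a = 11.
Markov: P[X ≥ 11] ≤ μ/a = (15/8)/11 = 15/88.
Numerically: ≈ 0.1705.
(Since a = 11 > μ = 1.8750, the bound 15/88 is < 1 and informative.)

P[X ≥ 11] ≤ 15/88 ≈ 0.1705.


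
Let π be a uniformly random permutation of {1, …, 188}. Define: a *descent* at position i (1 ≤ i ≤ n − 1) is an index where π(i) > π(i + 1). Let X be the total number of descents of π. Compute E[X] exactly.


Write X = Σ X_I over i = 1, …, 187, with X_I the indicator of one descent.
There are 187 indicators.
For each fixed i, the pair (π(i), π(i+1)) is a uniformly random ordered pair of distinct values from {1, …, 188}; by symmetry P[π(i) > π(i+1)] = 1/2.
By linearity: E[X] = 187 · (1/2) = (188 − 1) · (1/2) = 187/2 ≈ 93.500.

E[X] = 187/2 = 93.500.


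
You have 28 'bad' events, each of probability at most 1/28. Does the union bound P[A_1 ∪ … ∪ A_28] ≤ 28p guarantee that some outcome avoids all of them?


Union bound: P[∪_{i=1}^{28} A_i] ≤ Σ_i P[A_i] ≤ 28·p = 28·(1/28) = 1.
Numerically: 1 ≈ 1.0000000.
Is 1 < 1? NO.
Since the bound 1 is ≥ 1, the union bound is uninformative here; it does NOT by itself certify existence.

28·p = 1 ≈ 1.0000000; existence NOT certified by the union bound.


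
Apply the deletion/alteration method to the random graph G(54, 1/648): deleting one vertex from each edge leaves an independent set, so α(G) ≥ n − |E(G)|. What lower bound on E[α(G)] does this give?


E[|E(G)|] = C(54, 2)·p = 1431 · (1/648) = 53/24.
E[α(G)] ≥ n − E[|E(G)|] = 54 − 53/24 = 1243/24.
Numerically: ≈ 51.79167.
(This is only a lower bound; the true E[α(G)] may be larger.)

E[α(G)] ≥ 1243/24 ≈ 51.79167.


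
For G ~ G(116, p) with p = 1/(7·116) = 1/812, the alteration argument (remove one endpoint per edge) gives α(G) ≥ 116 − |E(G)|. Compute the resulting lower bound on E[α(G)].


E[|E(G)|] = C(116, 2)·p = 6670 · (1/812) = 115/14.
E[α(G)] ≥ n − E[|E(G)|] = 116 − 115/14 = 1509/14.
Numerically: ≈ 107.786.
(This is only a lower bound; the true E[α(G)] may be larger.)

E[α(G)] ≥ 1509/14 ≈ 107.786.


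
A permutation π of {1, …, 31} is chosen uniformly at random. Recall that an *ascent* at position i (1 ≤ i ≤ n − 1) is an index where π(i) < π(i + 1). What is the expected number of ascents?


Write X = Σ X_I over i = 1, …, 30, with X_I the indicator of one ascent.
There are 30 indicators.
For each fixed i, the pair (π(i), π(i+1)) is a uniformly random ordered pair of distinct values from {1, …, 31}; by symmetry P[π(i) < π(i+1)] = 1/2.
By linearity: E[X] = 30 · (1/2) = (31 − 1) · (1/2) = 15 ≈ 15.000000.

E[X] = 15 = 15.000000.


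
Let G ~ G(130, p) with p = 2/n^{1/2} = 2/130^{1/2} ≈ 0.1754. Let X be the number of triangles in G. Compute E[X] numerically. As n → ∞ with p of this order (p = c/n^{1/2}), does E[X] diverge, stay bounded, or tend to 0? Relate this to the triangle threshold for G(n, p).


Number of potential triangles: C(130, 3) = 357760.
Each occurs with probability p³ ≈ (0.1754)³ ≈ 5.397280e-03.
By linearity: E[X] = C(130, 3)·p³ ≈ 357760 · 5.397280e-03 ≈ 1930.9309.
Since α = 1/2 < 1, p = c/n^{1/2} ≫ 1/n is above the triangle threshold p ~ 1/n. Asymptotically E[X] ~ (c³/6)·n^{3(1−α)} = (2³/6)·n^{1.5} → ∞; triangles are abundant w.h.p.

E[X] ≈ 1930.9309; in regime p = Θ(1/n^{1/2}) E[X] diverges (above the triangle threshold p ~ 1/n).


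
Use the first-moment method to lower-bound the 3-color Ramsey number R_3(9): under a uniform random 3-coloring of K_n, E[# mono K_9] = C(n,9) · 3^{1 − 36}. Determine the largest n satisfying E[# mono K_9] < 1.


We need C(n, 9) · 3^{1 − 36} < 1, i.e. C(n, 9) < 3^{36 − 1} = 50031545098999707.
Check values of n near the boundary:
  n = 295: C(295, 9) = 41221140106119260; 41221140106119260 < 50031545098999707? YES
  n = 296: C(296, 9) = 42513789098994080; 42513789098994080 < 50031545098999707? YES
  n = 297: C(297, 9) = 43842345008337645; 43842345008337645 < 50031545098999707? YES
  n = 298: C(298, 9) = 45207677551849890; 45207677551849890 < 50031545098999707? YES
  n = 299: C(299, 9) = 46610674441390059; 46610674441390059 < 50031545098999707? YES
  n = 300: C(300, 9) = 48052241692154700; 48052241692154700 < 50031545098999707? YES
  n = 301: C(301, 9) = 49533303936090975; 49533303936090975 < 50031545098999707? YES
  n = 302: C(302, 9) = 51054804739588650; 51054804739588650 < 50031545098999707? NO
  n = 303: C(303, 9) = 52617706925494425; 52617706925494425 < 50031545098999707? NO
The largest n with C(n, 9) < 50031545098999707 is n = 301 (where E[X] = 16511101312030325/16677181699666569 ≈ 0.99004). Hence R_3(9) > 301, i.e. R_3(9) ≥ 302.

Largest n = 301; hence R_3(9) > 301.


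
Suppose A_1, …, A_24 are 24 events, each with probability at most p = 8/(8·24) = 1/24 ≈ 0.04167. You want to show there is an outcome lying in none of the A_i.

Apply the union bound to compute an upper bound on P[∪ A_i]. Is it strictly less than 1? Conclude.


Union bound: P[∪_{i=1}^{24} A_i] ≤ Σ_i P[A_i] ≤ 24·p = 24·(1/24) = 1.
Numerically: 1 ≈ 1.00000.
Is 1 < 1? NO.
Since the bound 1 is ≥ 1, the union bound is uninformative here; it does NOT by itself certify existence.

24·p = 1 ≈ 1.00000; existence NOT certified by the union bound.


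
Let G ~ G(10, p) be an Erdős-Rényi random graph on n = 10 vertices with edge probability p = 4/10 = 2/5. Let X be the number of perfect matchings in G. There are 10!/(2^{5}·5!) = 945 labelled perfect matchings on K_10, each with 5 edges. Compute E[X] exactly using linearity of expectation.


K_10 has 10!/(2^{5}·5!) = 945 labelled perfect matchings.
For each such perfect matching H, let X_H = 1 if all 5 edges of H are present in G. Then P[X_H = 1] = p^{5} = (2/5)^{5} = 32/3125.
By linearity of expectation: E[X] = Σ_H E[X_H] = 945 · p^{5} = 945 · 32/3125 = 6048/625.
Numerically: E[X] ≈ 9.677.

E[X] = 945 · (2/5)^{5} = 6048/625 ≈ 9.677.


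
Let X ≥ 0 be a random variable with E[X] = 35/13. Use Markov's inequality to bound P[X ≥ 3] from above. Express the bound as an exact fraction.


μ = E[X] = 35/13, a = 3.
Markov: P[X ≥ 3] ≤ μ/a = (35/13)/3 = 35/39.
Numerically: ≈ 0.897436.
(Since a = 3 > μ = 2.692308, the bound 35/39 is < 1 and informative.)

P[X ≥ 3] ≤ 35/39 ≈ 0.897436.


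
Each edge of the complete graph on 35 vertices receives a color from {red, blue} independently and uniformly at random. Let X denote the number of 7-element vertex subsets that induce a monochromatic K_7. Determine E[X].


Let X = Σ_S X_S over the C(35, 7) = 6724520 subsets S of size 7, where X_S = 1 if the K_7 on S is monochromatic.
For a fixed S, the K_7 on S has C(7, 2) = 21 edges. P[all 21 edges red] = (1/2)^21, and likewise for blue, so P[monochromatic] = 2·(1/2)^21 = 2^{1 − 21} = 1/1048576.
Summing: E[X] = C(35, 7) · 2^{1 − 21} = 6724520 · 1/1048576 = 840565/131072.
Numerically: E[X] ≈ 6.4130.

E[X] = C(35,7)·2^(1−C(7,2)) = 840565/131072 ≈ 6.4130.


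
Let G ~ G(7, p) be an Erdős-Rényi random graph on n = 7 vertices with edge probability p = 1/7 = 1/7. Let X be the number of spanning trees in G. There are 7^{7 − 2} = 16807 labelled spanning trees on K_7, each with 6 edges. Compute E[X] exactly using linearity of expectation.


K_7 has 7^{7 − 2} = 16807 labelled spanning trees.
For each such spanning tree H, let X_H = 1 if all 6 edges of H are present in G. Then P[X_H = 1] = p^{6} = (1/7)^{6} = 1/117649.
By linearity: E[X] = Σ_H E[X_H] = 16807 · p^{6} = 16807 · 1/117649 = 1/7.
Numerically: E[X] ≈ 0.142857.

E[X] = 16807 · (1/7)^{6} = 1/7 ≈ 0.142857.


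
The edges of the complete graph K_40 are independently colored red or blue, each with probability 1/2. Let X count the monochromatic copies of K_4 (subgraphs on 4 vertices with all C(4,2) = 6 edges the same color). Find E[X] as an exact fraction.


Let X = Σ_S X_S over the C(40, 4) = 91390 subsets S of size 4, where X_S = 1 if the K_4 on S is monochromatic.
For a fixed S, the K_4 on S has C(4, 2) = 6 edges. P[all 6 edges red] = (1/2)^6, and likewise for blue, so P[monochromatic] = 2·(1/2)^6 = 2^{1 − 6} = 1/32.
By linearity: E[X] = C(40, 4) · 2^{1 − 6} = 91390 · 1/32 = 45695/16.
Numerically: E[X] ≈ 2855.937500.

E[X] = C(40,4)·2^(1−C(4,2)) = 45695/16 ≈ 2855.937500.


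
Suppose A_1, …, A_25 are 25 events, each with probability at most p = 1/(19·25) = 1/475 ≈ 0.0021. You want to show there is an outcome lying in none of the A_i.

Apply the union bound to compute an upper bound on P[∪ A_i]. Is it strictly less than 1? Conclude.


Union bound: P[∪_{i=1}^{25} A_i] ≤ Σ_i P[A_i] ≤ 25·p = 25·(1/475) = 1/19.
Numerically: 1/19 ≈ 0.0526.
Is 1/19 < 1? YES.
Since P[∪ A_i] ≤ 1/19 < 1, the complement has P[∩ A_i^c] ≥ 1 − 1/19 = 18/19 > 0, so some outcome avoids every A_i.

25·p = 1/19 ≈ 0.0526; existence CERTIFIED by the union bound.


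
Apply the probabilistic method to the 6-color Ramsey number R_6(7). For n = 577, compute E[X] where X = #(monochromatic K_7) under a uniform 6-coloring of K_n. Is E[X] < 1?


E[X] = C(577, 7) · 6^{1 − 21} = 4073186129881440 · 6^{−20} = 4073186129881440/3656158440062976.
As a reduced fraction: E[X] = 42429022186265/38084983750656 ≈ 1.11406.
Is E[X] < 1? NO.
Since E[X] ≥ 1, the first-moment bound is inconclusive at n = 577; it does NOT by itself certify R_6(7) > 577.

E[X] = 42429022186265/38084983750656 ≈ 1.11406; E[X] ≥ 1; first-moment method inconclusive here.


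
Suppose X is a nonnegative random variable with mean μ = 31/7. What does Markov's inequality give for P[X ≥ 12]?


μ = E[X] = 31/7, a = 12.
Markov: P[X ≥ 12] ≤ μ/a = (31/7)/12 = 31/84.
Numerically: ≈ 0.369048.
(Since a = 12 > μ = 4.428571, the bound 31/84 is < 1 and informative.)

P[X ≥ 12] ≤ 31/84 ≈ 0.369048.


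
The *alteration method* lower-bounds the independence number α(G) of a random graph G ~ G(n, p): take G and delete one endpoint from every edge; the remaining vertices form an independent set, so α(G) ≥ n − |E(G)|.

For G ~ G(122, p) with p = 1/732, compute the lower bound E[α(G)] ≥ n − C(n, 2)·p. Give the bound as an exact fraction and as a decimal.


E[|E(G)|] = C(122, 2)·p = 7381 · (1/732) = 121/12.
E[α(G)] ≥ n − E[|E(G)|] = 122 − 121/12 = 1343/12.
Numerically: ≈ 111.9167.
(This is only a lower bound; the true E[α(G)] may be larger.)

E[α(G)] ≥ 1343/12 ≈ 111.9167.


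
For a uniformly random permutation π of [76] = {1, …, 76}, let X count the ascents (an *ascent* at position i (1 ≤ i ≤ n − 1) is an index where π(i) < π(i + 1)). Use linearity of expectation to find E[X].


Write X = Σ X_I over i = 1, …, 75, with X_I the indicator of one ascent.
There are 75 indicators.
For each fixed i, the pair (π(i), π(i+1)) is a uniformly random ordered pair of distinct values from {1, …, 76}; by symmetry P[π(i) < π(i+1)] = 1/2.
By linearity: E[X] = 75 · (1/2) = (76 − 1) · (1/2) = 75/2 ≈ 37.500000.

E[X] = 75/2 = 37.500000.


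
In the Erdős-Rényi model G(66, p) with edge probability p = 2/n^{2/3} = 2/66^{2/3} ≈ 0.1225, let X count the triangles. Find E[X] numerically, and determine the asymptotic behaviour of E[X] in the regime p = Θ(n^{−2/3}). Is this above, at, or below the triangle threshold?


Number of potential triangles: C(66, 3) = 45760.
Each occurs with probability p³ ≈ (0.1225)³ ≈ 1.836547e-03.
By linearity: E[X] = C(66, 3)·p³ ≈ 45760 · 1.836547e-03 ≈ 84.0404.
Since α = 2/3 < 1, p = c/n^{2/3} ≫ 1/n is above the triangle threshold p ~ 1/n. Asymptotically E[X] ~ (c³/6)·n^{3(1−α)} = (2³/6)·n^{1} → ∞; triangles are abundant w.h.p.

E[X] ≈ 84.0404; in regime p = Θ(1/n^{2/3}) E[X] diverges (above the triangle threshold p ~ 1/n).


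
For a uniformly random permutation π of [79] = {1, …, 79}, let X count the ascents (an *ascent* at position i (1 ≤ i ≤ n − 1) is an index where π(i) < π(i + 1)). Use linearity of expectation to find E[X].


Write X = Σ X_I over i = 1, …, 78, with X_I the indicator of one ascent.
There are 78 indicators.
For each fixed i, the pair (π(i), π(i+1)) is a uniformly random ordered pair of distinct values from {1, …, 79}; by symmetry P[π(i) < π(i+1)] = 1/2.
By linearity: E[X] = 78 · (1/2) = (79 − 1) · (1/2) = 39 ≈ 39.000.

E[X] = 39 = 39.000.


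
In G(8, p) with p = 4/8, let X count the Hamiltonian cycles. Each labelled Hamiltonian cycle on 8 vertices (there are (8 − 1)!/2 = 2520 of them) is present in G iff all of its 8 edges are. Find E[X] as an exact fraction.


K_8 has (8 − 1)!/2 = 2520 labelled Hamiltonian cycles.
For each such Hamiltonian cycle H, let X_H = 1 if all 8 edges of H are present in G. Then P[X_H = 1] = p^{8} = (1/2)^{8} = 1/256.
By linearity of expectation: E[X] = Σ_H E[X_H] = 2520 · p^{8} = 2520 · 1/256 = 315/32.
Numerically: E[X] ≈ 9.8438.

E[X] = 2520 · (1/2)^{8} = 315/32 ≈ 9.8438.


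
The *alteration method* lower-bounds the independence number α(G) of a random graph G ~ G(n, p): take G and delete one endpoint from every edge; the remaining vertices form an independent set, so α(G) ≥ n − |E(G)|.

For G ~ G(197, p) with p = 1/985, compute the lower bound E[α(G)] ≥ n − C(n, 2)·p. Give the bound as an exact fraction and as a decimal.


E[|E(G)|] = C(197, 2)·p = 19306 · (1/985) = 98/5.
E[α(G)] ≥ n − E[|E(G)|] = 197 − 98/5 = 887/5.
Numerically: ≈ 177.40000.
(This is only a lower bound; the true E[α(G)] may be larger.)

E[α(G)] ≥ 887/5 ≈ 177.40000.


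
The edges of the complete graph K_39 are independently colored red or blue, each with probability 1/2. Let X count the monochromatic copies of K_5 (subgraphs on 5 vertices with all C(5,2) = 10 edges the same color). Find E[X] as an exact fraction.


Let X = Σ_S X_S over the C(39, 5) = 575757 subsets S of size 5, where X_S = 1 if the K_5 on S is monochromatic.
For a fixed S, the K_5 on S has C(5, 2) = 10 edges. P[all 10 edges red] = (1/2)^10, and likewise for blue, so P[monochromatic] = 2·(1/2)^10 = 2^{1 − 10} = 1/512.
Summing: E[X] = C(39, 5) · 2^{1 − 10} = 575757 · 1/512 = 575757/512.
Numerically: E[X] ≈ 1124.52539.

E[X] = C(39,5)·2^(1−C(5,2)) = 575757/512 ≈ 1124.52539.


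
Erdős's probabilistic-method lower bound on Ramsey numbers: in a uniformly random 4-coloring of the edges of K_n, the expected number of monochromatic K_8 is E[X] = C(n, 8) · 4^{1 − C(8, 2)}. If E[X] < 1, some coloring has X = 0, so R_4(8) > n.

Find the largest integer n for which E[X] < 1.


We need C(n, 8) · 4^{1 − 28} < 1, i.e. C(n, 8) < 4^{28 − 1} = 18014398509481984.
Check values of n near the boundary:
  n = 404: C(404, 8) = 16415071523485570; 16415071523485570 < 18014398509481984? YES
  n = 405: C(405, 8) = 16745853821188050; 16745853821188050 < 18014398509481984? YES
  n = 406: C(406, 8) = 17082453897995850; 17082453897995850 < 18014398509481984? YES
  n = 407: C(407, 8) = 17424959239309050; 17424959239309050 < 18014398509481984? YES
  n = 408: C(408, 8) = 17773458424095231; 17773458424095231 < 18014398509481984? YES
  n = 409: C(409, 8) = 18128041135797879; 18128041135797879 < 18014398509481984? NO
The largest n with C(n, 8) < 18014398509481984 is n = 408 (where E[X] = 17773458424095231/18014398509481984 ≈ 0.9866251). Hence R_4(8) > 408, i.e. R_4(8) ≥ 409.

Largest n = 408; hence R_4(8) > 408.


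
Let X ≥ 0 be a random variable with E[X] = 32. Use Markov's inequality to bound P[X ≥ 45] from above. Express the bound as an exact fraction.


μ = E[X] = 32, a = 45.
Markov: P[X ≥ 45] ≤ μ/a = (32)/45 = 32/45.
Numerically: ≈ 0.711.
(Since a = 45 > μ = 32.000, the bound 32/45 is < 1 and informative.)

P[X ≥ 45] ≤ 32/45 ≈ 0.711.


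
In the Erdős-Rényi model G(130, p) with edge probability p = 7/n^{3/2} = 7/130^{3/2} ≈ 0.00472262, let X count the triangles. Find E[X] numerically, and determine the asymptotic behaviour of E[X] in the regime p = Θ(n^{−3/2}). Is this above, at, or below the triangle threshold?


Number of potential triangles: C(130, 3) = 357760.
Each occurs with probability p³ ≈ (0.00472262)³ ≈ 1.05329260e-07.
By linearity: E[X] = C(130, 3)·p³ ≈ 357760 · 1.05329260e-07 ≈ 0.037683.
Since α = 3/2 > 1, p = c/n^{3/2} = o(1/n) is below the triangle threshold p ~ 1/n. Asymptotically E[X] ~ (c³/6)·n^{3(1−α)} = (7³/6)·n^{-1.5} → 0, so by Markov's inequality G has no triangles w.h.p.

E[X] ≈ 0.037683; in regime p = Θ(1/n^{3/2}) E[X] tends to 0 (below the triangle threshold p ~ 1/n).


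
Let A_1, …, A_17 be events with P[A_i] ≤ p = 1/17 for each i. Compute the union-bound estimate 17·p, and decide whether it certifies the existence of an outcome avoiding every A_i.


Union bound: P[∪_{i=1}^{17} A_i] ≤ Σ_i P[A_i] ≤ 17·p = 17·(1/17) = 1.
Numerically: 1 ≈ 1.000000.
Is 1 < 1? NO.
Since the bound 1 is ≥ 1, the union bound is uninformative here; it does NOT by itself certify existence.

17·p = 1 ≈ 1.000000; existence NOT certified by the union bound.


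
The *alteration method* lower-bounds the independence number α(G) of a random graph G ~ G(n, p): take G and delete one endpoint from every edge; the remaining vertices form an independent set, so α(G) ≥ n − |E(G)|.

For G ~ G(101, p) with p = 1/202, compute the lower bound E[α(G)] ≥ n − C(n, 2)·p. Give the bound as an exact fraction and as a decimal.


E[|E(G)|] = C(101, 2)·p = 5050 · (1/202) = 25.
E[α(G)] ≥ n − E[|E(G)|] = 101 − 25 = 76.
Numerically: ≈ 76.0000.
(This is only a lower bound; the true E[α(G)] may be larger.)

E[α(G)] ≥ 76 ≈ 76.0000.


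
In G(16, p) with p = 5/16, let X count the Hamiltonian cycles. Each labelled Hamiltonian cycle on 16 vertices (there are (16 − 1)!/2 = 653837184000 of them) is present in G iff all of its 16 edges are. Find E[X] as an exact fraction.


K_16 has (16 − 1)!/2 = 653837184000 labelled Hamiltonian cycles.
For each such Hamiltonian cycle H, let X_H = 1 if all 16 edges of H are present in G. Then P[X_H = 1] = p^{16} = (5/16)^{16} = 152587890625/18446744073709551616.
By linearity: E[X] = Σ_H E[X_H] = 653837184000 · p^{16} = 653837184000 · 152587890625/18446744073709551616 = 97429332733154296875/18014398509481984.
Numerically: E[X] ≈ 5.41e+03.

E[X] = 653837184000 · (5/16)^{16} = 97429332733154296875/18014398509481984 ≈ 5.41e+03.


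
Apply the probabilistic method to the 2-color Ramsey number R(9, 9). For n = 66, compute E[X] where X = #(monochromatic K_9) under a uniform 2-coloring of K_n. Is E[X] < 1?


E[X] = C(66, 9) · 2^{1 − 36} = 37014131440 · 2^{−35} = 37014131440/34359738368.
As a reduced fraction: E[X] = 2313383215/2147483648 ≈ 1.07725.
Is E[X] < 1? NO.
Since E[X] ≥ 1, the first-moment bound is inconclusive at n = 66; it does NOT by itself certify R(9, 9) > 66.

E[X] = 2313383215/2147483648 ≈ 1.07725; E[X] ≥ 1; first-moment method inconclusive here.


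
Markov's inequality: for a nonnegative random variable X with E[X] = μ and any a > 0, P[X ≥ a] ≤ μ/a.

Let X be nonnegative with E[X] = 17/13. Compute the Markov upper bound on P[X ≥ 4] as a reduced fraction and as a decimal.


μ = E[X] = 17/13, a = 4.
Markov: P[X ≥ 4] ≤ μ/a = (17/13)/4 = 17/52.
Numerically: ≈ 0.326923.
(Since a = 4 > μ = 1.307692, the bound 17/52 is < 1 and informative.)

P[X ≥ 4] ≤ 17/52 ≈ 0.326923.


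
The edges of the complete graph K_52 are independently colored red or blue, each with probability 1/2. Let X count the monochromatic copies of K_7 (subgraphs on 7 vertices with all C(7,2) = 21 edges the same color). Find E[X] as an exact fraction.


Let X = Σ_S X_S over the C(52, 7) = 133784560 subsets S of size 7, where X_S = 1 if the K_7 on S is monochromatic.
For a fixed S, the K_7 on S has C(7, 2) = 21 edges. P[all 21 edges red] = (1/2)^21, and likewise for blue, so P[monochromatic] = 2·(1/2)^21 = 2^{1 − 21} = 1/1048576.
By linearity: E[X] = C(52, 7) · 2^{1 − 21} = 133784560 · 1/1048576 = 8361535/65536.
Numerically: E[X] ≈ 127.58690.

E[X] = C(52,7)·2^(1−C(7,2)) = 8361535/65536 ≈ 127.58690.


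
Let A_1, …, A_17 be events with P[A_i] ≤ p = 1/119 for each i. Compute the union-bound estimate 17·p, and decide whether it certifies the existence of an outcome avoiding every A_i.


Union bound: P[∪_{i=1}^{17} A_i] ≤ Σ_i P[A_i] ≤ 17·p = 17·(1/119) = 1/7.
Numerically: 1/7 ≈ 0.14286.
Is 1/7 < 1? YES.
Since P[∪ A_i] ≤ 1/7 < 1, the complement has P[∩ A_i^c] ≥ 1 − 1/7 = 6/7 > 0, so some outcome avoids every A_i.

17·p = 1/7 ≈ 0.14286; existence CERTIFIED by the union bound.


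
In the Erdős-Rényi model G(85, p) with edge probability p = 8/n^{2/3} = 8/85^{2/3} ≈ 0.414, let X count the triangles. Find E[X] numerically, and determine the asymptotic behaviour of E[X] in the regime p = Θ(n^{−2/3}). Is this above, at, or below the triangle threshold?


Number of potential triangles: C(85, 3) = 98770.
Each occurs with probability p³ ≈ (0.414)³ ≈ 7.08651e-02.
By linearity: E[X] = C(85, 3)·p³ ≈ 98770 · 7.08651e-02 ≈ 6999.341.
Since α = 2/3 < 1, p = c/n^{2/3} ≫ 1/n is above the triangle threshold p ~ 1/n. Asymptotically E[X] ~ (c³/6)·n^{3(1−α)} = (8³/6)·n^{1} → ∞; triangles are abundant w.h.p.

E[X] ≈ 6999.341; in regime p = Θ(1/n^{2/3}) E[X] diverges (above the triangle threshold p ~ 1/n).


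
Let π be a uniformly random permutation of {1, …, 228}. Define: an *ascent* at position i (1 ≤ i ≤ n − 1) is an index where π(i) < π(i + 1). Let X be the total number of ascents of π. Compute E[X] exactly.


Write X = Σ X_I over i = 1, …, 227, with X_I the indicator of one ascent.
There are 227 indicators.
For each fixed i, the pair (π(i), π(i+1)) is a uniformly random ordered pair of distinct values from {1, …, 228}; by symmetry P[π(i) < π(i+1)] = 1/2.
By linearity: E[X] = 227 · (1/2) = (228 − 1) · (1/2) = 227/2 ≈ 113.5000.

E[X] = 227/2 = 113.5000.


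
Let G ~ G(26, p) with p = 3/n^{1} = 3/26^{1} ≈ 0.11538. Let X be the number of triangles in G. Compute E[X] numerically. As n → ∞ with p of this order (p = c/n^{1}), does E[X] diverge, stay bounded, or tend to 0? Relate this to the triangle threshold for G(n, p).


Number of potential triangles: C(26, 3) = 2600.
Each occurs with probability p³ ≈ (0.11538)³ ≈ 1.5361857e-03.
By linearity: E[X] = C(26, 3)·p³ ≈ 2600 · 1.5361857e-03 ≈ 3.99408.
Here α = 1, so p = 3/n is exactly at the triangle threshold p ~ 1/n. Asymptotically E[X] → c³/6 = 3³/6 = 9/2 ≈ 4.50000, a bounded constant. In this regime the triangle count is asymptotically Poisson(c³/6).

E[X] ≈ 3.99408; in regime p = Θ(1/n^{1}) E[X] stays bounded (at the triangle threshold p ~ 1/n).


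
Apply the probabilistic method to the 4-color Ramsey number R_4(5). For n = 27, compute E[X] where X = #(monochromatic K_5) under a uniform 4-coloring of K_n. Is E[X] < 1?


E[X] = C(27, 5) · 4^{1 − 10} = 80730 · 4^{−9} = 80730/262144.
As a reduced fraction: E[X] = 40365/131072 ≈ 0.3079605.
Is E[X] < 1? YES.
Since E[X] < 1, there exists a 4-coloring of K_{27} with no monochromatic K_5; hence R_4(5) > 27.

E[X] = 40365/131072 ≈ 0.3079605; E[X] < 1, so R_4(5) > 27.


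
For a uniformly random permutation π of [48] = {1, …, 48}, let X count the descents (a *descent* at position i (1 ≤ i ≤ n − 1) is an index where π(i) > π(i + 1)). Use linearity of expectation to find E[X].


Write X = Σ X_I over i = 1, …, 47, with X_I the indicator of one descent.
There are 47 indicators.
For each fixed i, the pair (π(i), π(i+1)) is a uniformly random ordered pair of distinct values from {1, …, 48}; by symmetry P[π(i) > π(i+1)] = 1/2.
By linearity: E[X] = 47 · (1/2) = (48 − 1) · (1/2) = 47/2 ≈ 23.500000.

E[X] = 47/2 = 23.500000.


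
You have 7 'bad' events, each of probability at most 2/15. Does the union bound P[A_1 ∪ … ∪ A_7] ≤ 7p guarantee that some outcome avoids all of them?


Union bound: P[∪_{i=1}^{7} A_i] ≤ Σ_i P[A_i] ≤ 7·p = 7·(2/15) = 14/15.
Numerically: 14/15 ≈ 0.9333.
Is 14/15 < 1? YES.
Since P[∪ A_i] ≤ 14/15 < 1, the complement has P[∩ A_i^c] ≥ 1 − 14/15 = 1/15 > 0, so some outcome avoids every A_i.

7·p = 14/15 ≈ 0.9333; existence CERTIFIED by the union bound.


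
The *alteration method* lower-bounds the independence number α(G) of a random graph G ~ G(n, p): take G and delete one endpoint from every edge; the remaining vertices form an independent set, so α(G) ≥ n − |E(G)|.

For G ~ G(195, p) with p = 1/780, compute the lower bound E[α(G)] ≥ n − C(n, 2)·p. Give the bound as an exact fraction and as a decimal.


E[|E(G)|] = C(195, 2)·p = 18915 · (1/780) = 97/4.
E[α(G)] ≥ n − E[|E(G)|] = 195 − 97/4 = 683/4.
Numerically: ≈ 170.7500.
(This is only a lower bound; the true E[α(G)] may be larger.)

E[α(G)] ≥ 683/4 ≈ 170.7500.


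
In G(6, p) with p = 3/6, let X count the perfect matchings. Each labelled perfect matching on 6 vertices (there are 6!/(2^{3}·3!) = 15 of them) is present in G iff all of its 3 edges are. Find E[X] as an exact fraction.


K_6 has 6!/(2^{3}·3!) = 15 labelled perfect matchings.
For each such perfect matching H, let X_H = 1 if all 3 edges of H are present in G. Then P[X_H = 1] = p^{3} = (1/2)^{3} = 1/8.
Summing the indicators: E[X] = Σ_H E[X_H] = 15 · p^{3} = 15 · 1/8 = 15/8.
Numerically: E[X] ≈ 1.88.

E[X] = 15 · (1/2)^{3} = 15/8 ≈ 1.88.


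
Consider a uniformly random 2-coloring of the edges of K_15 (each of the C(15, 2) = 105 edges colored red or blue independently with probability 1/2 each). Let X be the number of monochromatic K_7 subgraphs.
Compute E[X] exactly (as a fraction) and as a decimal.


Let X = Σ_S X_S over the C(15, 7) = 6435 subsets S of size 7, where X_S = 1 if the K_7 on S is monochromatic.
For a fixed S, the K_7 on S has C(7, 2) = 21 edges. P[all 21 edges red] = (1/2)^21, and likewise for blue, so P[monochromatic] = 2·(1/2)^21 = 2^{1 − 21} = 1/1048576.
Summing: E[X] = C(15, 7) · 2^{1 − 21} = 6435 · 1/1048576 = 6435/1048576.
Numerically: E[X] ≈ 0.006137.

E[X] = C(15,7)·2^(1−C(7,2)) = 6435/1048576 ≈ 0.006137.


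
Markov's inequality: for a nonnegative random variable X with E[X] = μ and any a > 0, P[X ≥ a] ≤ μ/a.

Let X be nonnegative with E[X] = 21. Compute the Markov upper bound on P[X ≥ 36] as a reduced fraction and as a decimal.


μ = E[X] = 21, a = 36.
Markov: P[X ≥ 36] ≤ μ/a = (21)/36 = 7/12.
Numerically: ≈ 0.5833.
(Since a = 36 > μ = 21.0000, the bound 7/12 is < 1 and informative.)

P[X ≥ 36] ≤ 7/12 ≈ 0.5833.


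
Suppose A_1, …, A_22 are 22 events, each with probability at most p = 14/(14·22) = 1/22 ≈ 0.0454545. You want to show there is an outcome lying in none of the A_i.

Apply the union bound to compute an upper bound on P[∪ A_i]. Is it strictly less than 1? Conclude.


Union bound: P[∪_{i=1}^{22} A_i] ≤ Σ_i P[A_i] ≤ 22·p = 22·(1/22) = 1.
Numerically: 1 ≈ 1.0000000.
Is 1 < 1? NO.
Since the bound 1 is ≥ 1, the union bound is uninformative here; it does NOT by itself certify existence.

22·p = 1 ≈ 1.0000000; existence NOT certified by the union bound.


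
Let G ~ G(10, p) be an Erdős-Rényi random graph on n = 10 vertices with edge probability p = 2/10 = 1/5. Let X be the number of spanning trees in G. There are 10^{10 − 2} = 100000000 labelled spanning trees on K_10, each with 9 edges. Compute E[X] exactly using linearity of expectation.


K_10 has 10^{10 − 2} = 100000000 labelled spanning trees.
For each such spanning tree H, let X_H = 1 if all 9 edges of H are present in G. Then P[X_H = 1] = p^{9} = (1/5)^{9} = 1/1953125.
By linearity: E[X] = Σ_H E[X_H] = 100000000 · p^{9} = 100000000 · 1/1953125 = 256/5.
Numerically: E[X] ≈ 51.2.

E[X] = 100000000 · (1/5)^{9} = 256/5 ≈ 51.2.


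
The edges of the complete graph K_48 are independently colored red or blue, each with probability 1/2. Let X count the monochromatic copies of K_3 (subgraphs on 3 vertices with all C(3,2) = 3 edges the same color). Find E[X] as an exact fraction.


Let X = Σ_S X_S over the C(48, 3) = 17296 subsets S of size 3, where X_S = 1 if the K_3 on S is monochromatic.
For a fixed S, the K_3 on S has C(3, 2) = 3 edges. P[all 3 edges red] = (1/2)^3, and likewise for blue, so P[monochromatic] = 2·(1/2)^3 = 2^{1 − 3} = 1/4.
By linearity: E[X] = C(48, 3) · 2^{1 − 3} = 17296 · 1/4 = 4324.
Numerically: E[X] ≈ 4324.000000.

E[X] = C(48,3)·2^(1−C(3,2)) = 4324 ≈ 4324.000000.


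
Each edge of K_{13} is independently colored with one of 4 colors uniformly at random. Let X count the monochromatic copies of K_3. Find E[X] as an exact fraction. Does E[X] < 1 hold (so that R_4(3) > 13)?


E[X] = C(13, 3) · 4^{1 − 3} = 286 · 4^{−2} = 286/16.
As a reduced fraction: E[X] = 143/8 ≈ 17.8750000.
Is E[X] < 1? NO.
Since E[X] ≥ 1, the first-moment bound is inconclusive at n = 13; it does NOT by itself certify R_4(3) > 13.

E[X] = 143/8 ≈ 17.8750000; E[X] ≥ 1; first-moment method inconclusive here.


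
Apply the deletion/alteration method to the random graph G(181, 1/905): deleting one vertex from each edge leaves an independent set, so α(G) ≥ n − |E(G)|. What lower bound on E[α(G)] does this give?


E[|E(G)|] = C(181, 2)·p = 16290 · (1/905) = 18.
E[α(G)] ≥ n − E[|E(G)|] = 181 − 18 = 163.
Numerically: ≈ 163.00000.
(This is only a lower bound; the true E[α(G)] may be larger.)

E[α(G)] ≥ 163 ≈ 163.00000.


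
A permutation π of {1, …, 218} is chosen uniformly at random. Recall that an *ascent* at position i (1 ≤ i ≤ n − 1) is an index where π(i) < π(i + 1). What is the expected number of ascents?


Write X = Σ X_I over i = 1, …, 217, with X_I the indicator of one ascent.
There are 217 indicators.
For each fixed i, the pair (π(i), π(i+1)) is a uniformly random ordered pair of distinct values from {1, …, 218}; by symmetry P[π(i) < π(i+1)] = 1/2.
By linearity: E[X] = 217 · (1/2) = (218 − 1) · (1/2) = 217/2 ≈ 108.5000.

E[X] = 217/2 = 108.5000.


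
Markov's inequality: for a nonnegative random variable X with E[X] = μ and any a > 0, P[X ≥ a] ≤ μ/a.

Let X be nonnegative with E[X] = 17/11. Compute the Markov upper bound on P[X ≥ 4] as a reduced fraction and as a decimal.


μ = E[X] = 17/11, a = 4.
Markov: P[X ≥ 4] ≤ μ/a = (17/11)/4 = 17/44.
Numerically: ≈ 0.386364.
(Since a = 4 > μ = 1.545455, the bound 17/44 is < 1 and informative.)

P[X ≥ 4] ≤ 17/44 ≈ 0.386364.


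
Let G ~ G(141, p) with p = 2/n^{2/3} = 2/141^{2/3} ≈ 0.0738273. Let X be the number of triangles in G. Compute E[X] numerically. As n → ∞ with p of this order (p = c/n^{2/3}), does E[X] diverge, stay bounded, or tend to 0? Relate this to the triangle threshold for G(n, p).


Number of potential triangles: C(141, 3) = 457310.
Each occurs with probability p³ ≈ (0.0738273)³ ≈ 4.02394246e-04.
By linearity: E[X] = C(141, 3)·p³ ≈ 457310 · 4.02394246e-04 ≈ 184.018913.
Since α = 2/3 < 1, p = c/n^{2/3} ≫ 1/n is above the triangle threshold p ~ 1/n. Asymptotically E[X] ~ (c³/6)·n^{3(1−α)} = (2³/6)·n^{1} → ∞; triangles are abundant w.h.p.

E[X] ≈ 184.018913; in regime p = Θ(1/n^{2/3}) E[X] diverges (above the triangle threshold p ~ 1/n).


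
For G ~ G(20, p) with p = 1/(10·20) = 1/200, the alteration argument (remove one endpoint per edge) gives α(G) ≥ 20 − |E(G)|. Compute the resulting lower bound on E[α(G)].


E[|E(G)|] = C(20, 2)·p = 190 · (1/200) = 19/20.
E[α(G)] ≥ n − E[|E(G)|] = 20 − 19/20 = 381/20.
Numerically: ≈ 19.05000.
(This is only a lower bound; the true E[α(G)] may be larger.)

E[α(G)] ≥ 381/20 ≈ 19.05000.


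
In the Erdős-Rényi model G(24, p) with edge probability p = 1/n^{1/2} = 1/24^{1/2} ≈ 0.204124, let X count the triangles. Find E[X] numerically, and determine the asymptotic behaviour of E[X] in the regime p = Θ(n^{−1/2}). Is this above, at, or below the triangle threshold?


Number of potential triangles: C(24, 3) = 2024.
Each occurs with probability p³ ≈ (0.204124)³ ≈ 8.50517272e-03.
By linearity: E[X] = C(24, 3)·p³ ≈ 2024 · 8.50517272e-03 ≈ 17.214470.
Since α = 1/2 < 1, p = c/n^{1/2} ≫ 1/n is above the triangle threshold p ~ 1/n. Asymptotically E[X] ~ (c³/6)·n^{3(1−α)} = (1³/6)·n^{1.5} → ∞; triangles are abundant w.h.p.

E[X] ≈ 17.214470; in regime p = Θ(1/n^{1/2}) E[X] diverges (above the triangle threshold p ~ 1/n).


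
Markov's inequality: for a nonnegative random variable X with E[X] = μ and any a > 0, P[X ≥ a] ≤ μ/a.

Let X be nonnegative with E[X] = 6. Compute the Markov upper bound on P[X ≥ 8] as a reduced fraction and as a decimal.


μ = E[X] = 6, a = 8.
Markov: P[X ≥ 8] ≤ μ/a = (6)/8 = 3/4.
Numerically: ≈ 0.750000.
(Since a = 8 > μ = 6.000000, the bound 3/4 is < 1 and informative.)

P[X ≥ 8] ≤ 3/4 ≈ 0.750000.


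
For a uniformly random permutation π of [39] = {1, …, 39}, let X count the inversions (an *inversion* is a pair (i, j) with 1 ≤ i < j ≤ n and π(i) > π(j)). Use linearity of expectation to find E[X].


Write X = Σ X_I over the C(39, 2) = 741 pairs i < j, with X_I the indicator of one inversion.
There are 741 indicators.
For each fixed pair i < j, the values π(i) and π(j) are two distinct elements of {1, …, 39} in uniformly random order; by symmetry P[π(i) > π(j)] = 1/2.
By linearity: E[X] = 741 · (1/2) = C(39, 2) · (1/2) = 741/2 = 741/2 ≈ 370.500000.

E[X] = 741/2 = 370.500000.


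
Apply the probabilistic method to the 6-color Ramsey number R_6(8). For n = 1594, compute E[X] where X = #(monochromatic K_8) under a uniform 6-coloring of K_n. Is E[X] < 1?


E[X] = C(1594, 8) · 6^{1 − 28} = 1015652773590544255167 · 6^{−27} = 1015652773590544255167/1023490369077469249536.
As a reduced fraction: E[X] = 37616769392242379821/37907050706572935168 ≈ 0.992342.
Is E[X] < 1? YES.
Since E[X] < 1, there exists a 6-coloring of K_{1594} with no monochromatic K_8; hence R_6(8) > 1594.

E[X] = 37616769392242379821/37907050706572935168 ≈ 0.992342; E[X] < 1, so R_6(8) > 1594.


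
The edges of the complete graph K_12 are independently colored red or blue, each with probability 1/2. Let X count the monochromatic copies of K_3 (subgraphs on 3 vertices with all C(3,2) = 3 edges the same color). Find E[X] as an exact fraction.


Let X = Σ_S X_S over the C(12, 3) = 220 subsets S of size 3, where X_S = 1 if the K_3 on S is monochromatic.
For a fixed S, the K_3 on S has C(3, 2) = 3 edges. P[all 3 edges red] = (1/2)^3, and likewise for blue, so P[monochromatic] = 2·(1/2)^3 = 2^{1 − 3} = 1/4.
By linearity of expectation: E[X] = C(12, 3) · 2^{1 − 3} = 220 · 1/4 = 55.
Numerically: E[X] ≈ 55.000000.

E[X] = C(12,3)·2^(1−C(3,2)) = 55 ≈ 55.000000.


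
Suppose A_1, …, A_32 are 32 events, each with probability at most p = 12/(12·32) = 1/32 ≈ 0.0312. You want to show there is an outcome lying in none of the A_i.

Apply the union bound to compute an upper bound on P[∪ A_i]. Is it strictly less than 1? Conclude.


Union bound: P[∪_{i=1}^{32} A_i] ≤ Σ_i P[A_i] ≤ 32·p = 32·(1/32) = 1.
Numerically: 1 ≈ 1.0000.
Is 1 < 1? NO.
Since the bound 1 is ≥ 1, the union bound is uninformative here; it does NOT by itself certify existence.

32·p = 1 ≈ 1.0000; existence NOT certified by the union bound.


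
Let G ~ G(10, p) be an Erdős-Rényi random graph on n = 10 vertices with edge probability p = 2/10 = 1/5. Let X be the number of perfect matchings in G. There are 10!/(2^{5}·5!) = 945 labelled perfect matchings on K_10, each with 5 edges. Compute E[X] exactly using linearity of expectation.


K_10 has 10!/(2^{5}·5!) = 945 labelled perfect matchings.
For each such perfect matching H, let X_H = 1 if all 5 edges of H are present in G. Then P[X_H = 1] = p^{5} = (1/5)^{5} = 1/3125.
By linearity: E[X] = Σ_H E[X_H] = 945 · p^{5} = 945 · 1/3125 = 189/625.
Numerically: E[X] ≈ 0.3024.

E[X] = 945 · (1/5)^{5} = 189/625 ≈ 0.3024.


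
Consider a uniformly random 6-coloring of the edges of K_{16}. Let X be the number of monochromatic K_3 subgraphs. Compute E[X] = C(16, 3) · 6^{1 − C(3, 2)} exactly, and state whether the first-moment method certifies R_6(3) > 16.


E[X] = C(16, 3) · 6^{1 − 3} = 560 · 6^{−2} = 560/36.
As a reduced fraction: E[X] = 140/9 ≈ 15.5555556.
Is E[X] < 1? NO.
Since E[X] ≥ 1, the first-moment bound is inconclusive at n = 16; it does NOT by itself certify R_6(3) > 16.

E[X] = 140/9 ≈ 15.5555556; E[X] ≥ 1; first-moment method inconclusive here.


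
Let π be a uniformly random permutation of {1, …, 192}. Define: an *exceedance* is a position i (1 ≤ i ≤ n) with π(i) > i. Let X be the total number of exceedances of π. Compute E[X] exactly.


Write X = Σ_{i=1}^{192} X_i, where X_i = 1_{π(i) > i}.
For each fixed i, π(i) is uniform over {1, …, 192} (marginal of a uniform permutation), so P[π(i) > i] = (n − i)/n. Summing: Σ_{i=1}^{192} (n − i)/n = (0 + 1 + … + 191)/192 = 192(192 − 1)/(2·192) = (192 − 1)/2.
Hence E[X] = Σ_{i=1}^{192} (192 − i)/192 = 191/2 ≈ 95.500000.

E[X] = 191/2 = 95.500000.


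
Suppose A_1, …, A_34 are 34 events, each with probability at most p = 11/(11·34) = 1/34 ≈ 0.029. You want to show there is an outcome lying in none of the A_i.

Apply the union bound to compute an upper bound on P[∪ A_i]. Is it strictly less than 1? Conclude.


Union bound: P[∪_{i=1}^{34} A_i] ≤ Σ_i P[A_i] ≤ 34·p = 34·(1/34) = 1.
Numerically: 1 ≈ 1.000.
Is 1 < 1? NO.
Since the bound 1 is ≥ 1, the union bound is uninformative here; it does NOT by itself certify existence.

34·p = 1 ≈ 1.000; existence NOT certified by the union bound.


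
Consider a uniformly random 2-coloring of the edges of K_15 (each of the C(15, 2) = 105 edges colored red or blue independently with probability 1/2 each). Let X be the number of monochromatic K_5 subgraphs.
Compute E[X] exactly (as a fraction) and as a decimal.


Let X = Σ_S X_S over the C(15, 5) = 3003 subsets S of size 5, where X_S = 1 if the K_5 on S is monochromatic.
For a fixed S, the K_5 on S has C(5, 2) = 10 edges. P[all 10 edges red] = (1/2)^10, and likewise for blue, so P[monochromatic] = 2·(1/2)^10 = 2^{1 − 10} = 1/512.
Summing: E[X] = C(15, 5) · 2^{1 − 10} = 3003 · 1/512 = 3003/512.
Numerically: E[X] ≈ 5.8652.

E[X] = C(15,5)·2^(1−C(5,2)) = 3003/512 ≈ 5.8652.


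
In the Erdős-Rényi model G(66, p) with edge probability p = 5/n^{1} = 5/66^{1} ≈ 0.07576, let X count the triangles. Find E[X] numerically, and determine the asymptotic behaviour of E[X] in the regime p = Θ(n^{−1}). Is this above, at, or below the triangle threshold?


Number of potential triangles: C(66, 3) = 45760.
Each occurs with probability p³ ≈ (0.07576)³ ≈ 4.347887e-04.
By linearity: E[X] = C(66, 3)·p³ ≈ 45760 · 4.347887e-04 ≈ 19.8959.
Here α = 1, so p = 5/n is exactly at the triangle threshold p ~ 1/n. Asymptotically E[X] → c³/6 = 5³/6 = 125/6 ≈ 20.8333, a bounded constant. In this regime the triangle count is asymptotically Poisson(c³/6).

E[X] ≈ 19.8959; in regime p = Θ(1/n^{1}) E[X] stays bounded (at the triangle threshold p ~ 1/n).
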